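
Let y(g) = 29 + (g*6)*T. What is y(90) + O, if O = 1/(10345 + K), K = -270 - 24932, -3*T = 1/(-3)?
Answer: 1322272/14857 ≈ 89.000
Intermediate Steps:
T = ⅑ (T = -⅓/(-3) = -⅓*(-⅓) = ⅑ ≈ 0.11111)
K = -25202
O = -1/14857 (O = 1/(10345 - 25202) = 1/(-14857) = -1/14857 ≈ -6.7308e-5)
y(g) = 29 + 2*g/3 (y(g) = 29 + (g*6)*(⅑) = 29 + (6*g)*(⅑) = 29 + 2*g/3)
y(90) + O = (29 + (⅔)*90) - 1/14857 = (29 + 60) - 1/14857 = 89 - 1/14857 = 1322272/14857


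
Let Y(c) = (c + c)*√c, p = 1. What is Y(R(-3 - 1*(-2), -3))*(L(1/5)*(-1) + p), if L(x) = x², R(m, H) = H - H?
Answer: 0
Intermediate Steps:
R(m, H) = 0
Y(c) = 2*c^(3/2) (Y(c) = (2*c)*√c = 2*c^(3/2))
Y(R(-3 - 1*(-2), -3))*(L(1/5)*(-1) + p) = (2*0^(3/2))*((1/5)²*(-1) + 1) = (2*0)*((⅕)²*(-1) + 1) = 0*((1/25)*(-1) + 1) = 0*(-1/25 + 1) = 0*(24/25) = 0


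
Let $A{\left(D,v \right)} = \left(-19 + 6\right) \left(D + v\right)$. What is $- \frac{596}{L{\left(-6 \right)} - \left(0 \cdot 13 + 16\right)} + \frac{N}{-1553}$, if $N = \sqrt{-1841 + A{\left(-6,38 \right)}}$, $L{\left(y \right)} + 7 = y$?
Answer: $\frac{596}{29} - \frac{i \sqrt{2257}}{1553} \approx 20.552 - 0.030591 i$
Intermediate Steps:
$A{\left(D,v \right)} = - 13 D - 13 v$ ($A{\left(D,v \right)} = - 13 \left(D + v\right) = - 13 D - 13 v$)
$L{\left(y \right)} = -7 + y$
$N = i \sqrt{2257}$ ($N = \sqrt{-1841 - 416} = \sqrt{-2257} = i \sqrt{2257} \approx 47.508 i$)
$- \frac{596}{L{\left(-6 \right)} - \left(0 \cdot 13 + 16\right)} + \frac{N}{-1553} = - \frac{596}{\left(-7 - 6\right) - \left(0 \cdot 13 + 16\right)} + \frac{i \sqrt{2257}}{-1553} = - \frac{596}{-13 - \left(0 + 16\right)} + i \sqrt{2257} \left(- \frac{1}{1553}\right) = - \frac{596}{-13 - 16} - \frac{i \sqrt{2257}}{1553} = - \frac{596}{-29} - \frac{i \sqrt{2257}}{1553} = \left(-596\right) \left(- \frac{1}{29}\right) - \frac{i \sqrt{2257}}{1553} = \frac{596}{29} - \frac{i \sqrt{2257}}{1553}$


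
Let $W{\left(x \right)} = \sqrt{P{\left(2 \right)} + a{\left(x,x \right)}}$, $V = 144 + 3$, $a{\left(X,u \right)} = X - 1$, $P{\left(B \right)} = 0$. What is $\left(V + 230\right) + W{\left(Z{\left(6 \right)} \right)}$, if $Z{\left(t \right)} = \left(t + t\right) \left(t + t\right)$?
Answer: $377 + \sqrt{143} \approx 388.96$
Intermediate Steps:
$Z{\left(t \right)} = 4 t^{2}$ ($Z{\left(t \right)} = 2 t 2 t = 4 t^{2}$)
$a{\left(X,u \right)} = -1 + X$ ($a{\left(X,u \right)} = X - 1 = -1 + X$)
$V = 147$
$W{\left(x \right)} = \sqrt{-1 + x}$ ($W{\left(x \right)} = \sqrt{0 + \left(-1 + x\right)} = \sqrt{-1 + x}$)
$\left(V + 230\right) + W{\left(Z{\left(6 \right)} \right)} = \left(147 + 230\right) + \sqrt{-1 + 4 \cdot 6^{2}} = 377 + \sqrt{-1 + 4 \cdot 36} = 377 + \sqrt{-1 + 144} = 377 + \sqrt{143}$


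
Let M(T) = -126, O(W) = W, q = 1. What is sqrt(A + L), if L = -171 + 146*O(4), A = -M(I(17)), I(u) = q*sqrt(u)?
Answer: 7*sqrt(11) ≈ 23.216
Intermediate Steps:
I(u) = sqrt(u) (I(u) = 1*sqrt(u) = sqrt(u))
A = 126 (A = -1*(-126) = 126)
L = 413 (L = -171 + 146*4 = -171 + 584 = 413)
sqrt(A + L) = sqrt(126 + 413) = sqrt(539) = 7*sqrt(11)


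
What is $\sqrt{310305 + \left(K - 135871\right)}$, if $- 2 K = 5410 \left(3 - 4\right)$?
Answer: $\sqrt{177139} \approx 420.88$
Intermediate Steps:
$K = 2705$ ($K = - \frac{5410 \left(3 - 4\right)}{2} = - \frac{5410 \left(-1\right)}{2} = \left(- \frac{1}{2}\right) \left(-5410\right) = 2705$)
$\sqrt{310305 + \left(K - 135871\right)} = \sqrt{310305 + \left(2705 - 135871\right)} = \sqrt{310305 - 133166} = \sqrt{177139}$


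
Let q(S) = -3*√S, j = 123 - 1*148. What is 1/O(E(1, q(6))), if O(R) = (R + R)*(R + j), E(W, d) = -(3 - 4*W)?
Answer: -1/48 ≈ -0.020833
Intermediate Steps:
j = -25 (j = 123 - 148 = -25)
E(W, d) = -3 + 4*W
O(R) = 2*R*(-25 + R) (O(R) = (R + R)*(R - 25) = (2*R)*(-25 + R) = 2*R*(-25 + R))
1/O(E(1, q(6))) = 1/(2*(-3 + 4*1)*(-25 + (-3 + 4*1))) = 1/(2*(-3 + 4)*(-25 + (-3 + 4))) = 1/(2*1*(-25 + 1)) = 1/(2*1*(-24)) = 1/(-48) = -1/48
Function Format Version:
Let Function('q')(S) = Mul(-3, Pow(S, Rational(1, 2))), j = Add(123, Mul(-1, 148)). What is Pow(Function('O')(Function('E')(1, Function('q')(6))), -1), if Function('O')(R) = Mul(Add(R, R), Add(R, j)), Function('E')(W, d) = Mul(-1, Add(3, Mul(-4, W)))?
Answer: Rational(-1, 48) ≈ -0.020833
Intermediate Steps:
j = -25 (j = Add(123, -148) = -25)
Function('E')(W, d) = Add(-3, Mul(4, W))
Function('O')(R) = Mul(2, R, Add(-25, R)) (Function('O')(R) = Mul(Add(R, R), Add(R, -25)) = Mul(Mul(2, R), Add(-25, R)) = Mul(2, R, Add(-25, R)))
Pow(Function('O')(Function('E')(1, Function('q')(6))), -1) = Pow(Mul(2, Add(-3, Mul(4, 1)), Add(-25, Add(-3, Mul(4, 1)))), -1) = Pow(Mul(2, Add(-3, 4), Add(-25, Add(-3, 4))), -1) = Pow(Mul(2, 1, Add(-25, 1)), -1) = Pow(Mul(2, 1, -24), -1) = Pow(-48, -1) = Rational(-1, 48)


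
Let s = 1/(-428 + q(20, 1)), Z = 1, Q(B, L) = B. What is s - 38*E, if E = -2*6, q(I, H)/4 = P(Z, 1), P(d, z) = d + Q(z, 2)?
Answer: 191519/420 ≈ 456.00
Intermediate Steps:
P(d, z) = d + z
q(I, H) = 8 (q(I, H) = 4*(1 + 1) = 4*2 = 8)
E = -12
s = -1/420 (s = 1/(-428 + 8) = 1/(-420) = -1/420 ≈ -0.0023810)
s - 38*E = -1/420 - 38*(-12) = -1/420 - 1*(-456) = -1/420 + 456 = 191519/420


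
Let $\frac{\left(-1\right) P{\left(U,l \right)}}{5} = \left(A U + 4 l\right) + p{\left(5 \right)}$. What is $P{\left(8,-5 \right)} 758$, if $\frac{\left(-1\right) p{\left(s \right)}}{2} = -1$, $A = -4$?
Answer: $189500$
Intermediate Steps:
$p{\left(s \right)} = 2$ ($p{\left(s \right)} = \left(-2\right) \left(-1\right) = 2$)
$P{\left(U,l \right)} = -10 - 20 l + 20 U$ ($P{\left(U,l \right)} = - 5 \left(\left(- 4 U + 4 l\right) + 2\right) = - 5 \left(2 - 4 U + 4 l\right) = -10 - 20 l + 20 U$)
$P{\left(8,-5 \right)} 758 = \left(-10 - -100 + 20 \cdot 8\right) 758 = \left(-10 + 100 + 160\right) 758 = 250 \cdot 758 = 189500$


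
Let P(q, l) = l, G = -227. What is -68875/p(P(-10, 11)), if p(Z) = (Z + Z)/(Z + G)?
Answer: 7438500/11 ≈ 6.7623e+5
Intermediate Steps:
p(Z) = 2*Z/(-227 + Z) (p(Z) = (Z + Z)/(Z - 227) = (2*Z)/(-227 + Z) = 2*Z/(-227 + Z))
-68875/p(P(-10, 11)) = -68875/(2*11/(-227 + 11)) = -68875/(2*11/(-216)) = -68875/(2*11*(-1/216)) = -68875/(-11/108) = -68875*(-108/11) = 7438500/11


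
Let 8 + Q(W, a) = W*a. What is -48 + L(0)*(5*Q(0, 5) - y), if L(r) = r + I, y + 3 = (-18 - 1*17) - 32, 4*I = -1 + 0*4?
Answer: -111/2 ≈ -55.500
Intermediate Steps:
I = -¼ (I = (-1 + 0*4)/4 = (-1 + 0)/4 = (¼)*(-1) = -¼ ≈ -0.25000)
Q(W, a) = -8 + W*a
y = -70 (y = -3 + ((-18 - 1*17) - 32) = -3 + ((-18 - 17) - 32) = -3 + (-35 - 32) = -3 - 67 = -70)
L(r) = -¼ + r (L(r) = r - ¼ = -¼ + r)
-48 + L(0)*(5*Q(0, 5) - y) = -48 + (-¼ + 0)*(5*(-8 + 0*5) - 1*(-70)) = -48 - (5*(-8 + 0) + 70)/4 = -48 - (5*(-8) + 70)/4 = -48 - (-40 + 70)/4 = -48 - ¼*30 = -48 - 15/2 = -111/2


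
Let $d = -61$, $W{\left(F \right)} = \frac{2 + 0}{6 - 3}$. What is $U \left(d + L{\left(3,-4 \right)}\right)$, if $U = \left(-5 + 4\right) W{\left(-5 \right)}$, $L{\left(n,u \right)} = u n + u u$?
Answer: $38$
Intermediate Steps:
$W{\left(F \right)} = \frac{2}{3}$
$L{\left(n,u \right)} = u^{2} + n u$ ($L{\left(n,u \right)} = n u + u^{2} = u^{2} + n u$)
$U = - \frac{2}{3}$ ($U = \left(-5 + 4\right) \frac{2}{3} = \left(-1\right) \frac{2}{3} = - \frac{2}{3} \approx -0.66667$)
$U \left(d + L{\left(3,-4 \right)}\right) = - \frac{2 \left(-61 - 4 \left(3 - 4\right)\right)}{3} = - \frac{2 \left(-61 - -4\right)}{3} = - \frac{2 \left(-61 + 4\right)}{3} = \left(- \frac{2}{3}\right) \left(-57\right) = 38$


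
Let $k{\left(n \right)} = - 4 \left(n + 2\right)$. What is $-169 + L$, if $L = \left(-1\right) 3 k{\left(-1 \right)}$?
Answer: $-157$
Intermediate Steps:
$k{\left(n \right)} = -8 - 4 n$ ($k{\left(n \right)} = - 4 \left(2 + n\right) = -8 - 4 n$)
$L = 12$ ($L = \left(-1\right) 3 \left(-8 - -4\right) = - 3 \left(-8 + 4\right) = \left(-3\right) \left(-4\right) = 12$)
$-169 + L = -169 + 12 = -157$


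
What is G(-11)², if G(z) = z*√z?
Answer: -1331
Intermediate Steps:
G(z) = z^(3/2)
G(-11)² = ((-11)^(3/2))² = (-11*I*√11)² = -1331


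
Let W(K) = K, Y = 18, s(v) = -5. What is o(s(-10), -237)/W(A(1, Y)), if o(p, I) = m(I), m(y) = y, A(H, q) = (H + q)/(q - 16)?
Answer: -474/19 ≈ -24.947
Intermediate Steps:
A(H, q) = (H + q)/(-16 + q)
o(p, I) = I
o(s(-10), -237)/W(A(1, Y)) = -237*(-16 + 18)/(1 + 18) = -237/(19/2) = -237/((½)*19) = -237/19/2 = -237*2/19 = -474/19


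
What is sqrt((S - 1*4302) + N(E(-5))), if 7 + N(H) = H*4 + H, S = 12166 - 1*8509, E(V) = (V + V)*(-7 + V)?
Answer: 2*I*sqrt(13) ≈ 7.2111*I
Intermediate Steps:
E(V) = 2*V*(-7 + V) (E(V) = (2*V)*(-7 + V) = 2*V*(-7 + V))
S = 3657 (S = 12166 - 8509 = 3657)
N(H) = -7 + 5*H (N(H) = -7 + (H*4 + H) = -7 + (4*H + H) = -7 + 5*H)
sqrt((S - 1*4302) + N(E(-5))) = sqrt((3657 - 1*4302) + (-7 + 5*(2*(-5)*(-7 - 5)))) = sqrt((3657 - 4302) + (-7 + 5*(2*(-5)*(-12)))) = sqrt(-645 + (-7 + 5*120)) = sqrt(-645 + (-7 + 600)) = sqrt(-645 + 593) = sqrt(-52) = 2*I*sqrt(13)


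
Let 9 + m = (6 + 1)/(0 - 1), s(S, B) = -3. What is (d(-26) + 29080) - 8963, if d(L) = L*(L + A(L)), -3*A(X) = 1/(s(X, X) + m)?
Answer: 1185175/57 ≈ 20793.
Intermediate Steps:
m = -16 (m = -9 + (6 + 1)/(0 - 1) = -9 + 7/(-1) = -9 + 7*(-1) = -9 - 7 = -16)
A(X) = 1/57 (A(X) = -1/(3*(-3 - 16)) = -⅓/(-19) = -⅓*(-1/19) = 1/57)
d(L) = L*(1/57 + L) (d(L) = L*(L + 1/57) = L*(1/57 + L))
(d(-26) + 29080) - 8963 = (-26*(1/57 - 26) + 29080) - 8963 = (-26*(-1481/57) + 29080) - 8963 = (38506/57 + 29080) - 8963 = 1696066/57 - 8963 = 1185175/57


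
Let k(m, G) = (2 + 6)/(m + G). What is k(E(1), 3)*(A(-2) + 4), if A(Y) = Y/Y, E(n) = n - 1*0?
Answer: 10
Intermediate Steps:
E(n) = n (E(n) = n + 0 = n)
k(m, G) = 8/(G + m)
A(Y) = 1
k(E(1), 3)*(A(-2) + 4) = (8/(3 + 1))*(1 + 4) = (8/4)*5 = (8*(1/4))*5 = 2*5 = 10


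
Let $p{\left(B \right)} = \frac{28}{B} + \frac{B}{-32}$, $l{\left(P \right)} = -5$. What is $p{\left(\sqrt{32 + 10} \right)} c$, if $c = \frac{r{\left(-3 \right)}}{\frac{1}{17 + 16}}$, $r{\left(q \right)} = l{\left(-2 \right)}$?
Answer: $- \frac{3355 \sqrt{42}}{32} \approx -679.46$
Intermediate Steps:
$r{\left(q \right)} = -5$
$c = -165$ ($c = - \frac{5}{\frac{1}{17 + 16}} = - \frac{5}{\frac{1}{33}} = - 5 \frac{1}{\frac{1}{33}} = \left(-5\right) 33 = -165$)
$p{\left(B \right)} = \frac{28}{B} - \frac{B}{32}$ ($p{\left(B \right)} = \frac{28}{B} + B \left(- \frac{1}{32}\right) = \frac{28}{B} - \frac{B}{32}$)
$p{\left(\sqrt{32 + 10} \right)} c = \left(\frac{28}{\sqrt{32 + 10}} - \frac{\sqrt{32 + 10}}{32}\right) \left(-165\right) = \left(\frac{28}{\sqrt{42}} - \frac{\sqrt{42}}{32}\right) \left(-165\right) = \left(28 \frac{\sqrt{42}}{42} - \frac{\sqrt{42}}{32}\right) \left(-165\right) = \left(\frac{2 \sqrt{42}}{3} - \frac{\sqrt{42}}{32}\right) \left(-165\right) = \frac{61 \sqrt{42}}{96} \left(-165\right) = - \frac{3355 \sqrt{42}}{32}$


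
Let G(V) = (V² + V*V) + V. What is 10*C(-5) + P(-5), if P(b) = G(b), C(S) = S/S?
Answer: 55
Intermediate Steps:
C(S) = 1
G(V) = V + 2*V² (G(V) = (V² + V²) + V = 2*V² + V = V + 2*V²)
P(b) = b*(1 + 2*b)
10*C(-5) + P(-5) = 10*1 - 5*(1 + 2*(-5)) = 10 - 5*(1 - 10) = 10 - 5*(-9) = 10 + 45 = 55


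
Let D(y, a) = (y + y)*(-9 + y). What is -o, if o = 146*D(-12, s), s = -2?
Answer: -73584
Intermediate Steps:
D(y, a) = 2*y*(-9 + y) (D(y, a) = (2*y)*(-9 + y) = 2*y*(-9 + y))
o = 73584 (o = 146*(2*(-12)*(-9 - 12)) = 146*(2*(-12)*(-21)) = 146*504 = 73584)
-o = -1*73584 = -73584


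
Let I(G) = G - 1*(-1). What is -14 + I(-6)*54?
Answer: -284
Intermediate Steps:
I(G) = 1 + G (I(G) = G + 1 = 1 + G)
-14 + I(-6)*54 = -14 + (1 - 6)*54 = -14 - 5*54 = -14 - 270 = -284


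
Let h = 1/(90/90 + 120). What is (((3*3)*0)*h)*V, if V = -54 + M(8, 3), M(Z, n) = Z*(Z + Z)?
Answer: 0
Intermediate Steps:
h = 1/121 (h = 1/(90*(1/90) + 120) = 1/(1 + 120) = 1/121 ≈ 0.0082645)
M(Z, n) = 2*Z**2 (M(Z, n) = Z*(2*Z) = 2*Z**2)
V = 74 (V = -54 + 2*8**2 = -54 + 2*64 = -54 + 128 = 74)
(((3*3)*0)*h)*V = (((3*3)*0)*(1/121))*74 = ((9*0)*(1/121))*74 = (0*(1/121))*74 = 0*74 = 0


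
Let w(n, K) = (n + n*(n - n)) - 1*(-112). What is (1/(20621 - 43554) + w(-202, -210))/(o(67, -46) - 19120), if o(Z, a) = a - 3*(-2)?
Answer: 2063971/439396280 ≈ 0.0046973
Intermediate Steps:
o(Z, a) = 6 + a (o(Z, a) = a + 6 = 6 + a)
w(n, K) = 112 + n (w(n, K) = (n + n*0) + 112 = (n + 0) + 112 = n + 112 = 112 + n)
(1/(20621 - 43554) + w(-202, -210))/(o(67, -46) - 19120) = (1/(20621 - 43554) + (112 - 202))/((6 - 46) - 19120) = (1/(-22933) - 90)/(-40 - 19120) = (-1/22933 - 90)/(-19160) = -2063971/22933*(-1/19160) = 2063971/439396280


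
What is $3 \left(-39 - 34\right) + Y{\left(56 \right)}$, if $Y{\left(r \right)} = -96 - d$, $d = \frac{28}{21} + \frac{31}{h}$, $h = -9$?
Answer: $- \frac{2816}{9} \approx -312.89$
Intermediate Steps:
$d = - \frac{19}{9}$ ($d = \frac{28}{21} + \frac{31}{-9} = 28 \cdot \frac{1}{21} + 31 \left(- \frac{1}{9}\right) = \frac{4}{3} - \frac{31}{9} = - \frac{19}{9} \approx -2.1111$)
$Y{\left(r \right)} = - \frac{845}{9}$ ($Y{\left(r \right)} = -96 - - \frac{19}{9} = -96 + \frac{19}{9} = - \frac{845}{9}$)
$3 \left(-39 - 34\right) + Y{\left(56 \right)} = 3 \left(-39 - 34\right) - \frac{845}{9} = 3 \left(-73\right) - \frac{845}{9} = -219 - \frac{845}{9} = - \frac{2816}{9}$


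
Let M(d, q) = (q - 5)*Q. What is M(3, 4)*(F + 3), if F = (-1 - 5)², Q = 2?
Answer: -78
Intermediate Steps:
M(d, q) = -10 + 2*q (M(d, q) = (q - 5)*2 = (-5 + q)*2 = -10 + 2*q)
F = 36 (F = (-6)² = 36)
M(3, 4)*(F + 3) = (-10 + 2*4)*(36 + 3) = (-10 + 8)*39 = -2*39 = -78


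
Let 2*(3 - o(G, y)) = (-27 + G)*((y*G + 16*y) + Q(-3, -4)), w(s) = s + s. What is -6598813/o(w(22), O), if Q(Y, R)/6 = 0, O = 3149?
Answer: 6598813/1605987 ≈ 4.1089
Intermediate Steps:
w(s) = 2*s
Q(Y, R) = 0 (Q(Y, R) = 6*0 = 0)
o(G, y) = 3 - (-27 + G)*(16*y + G*y)/2 (o(G, y) = 3 - (-27 + G)*((y*G + 16*y) + 0)/2 = 3 - (-27 + G)*((G*y + 16*y) + 0)/2 = 3 - (-27 + G)*((16*y + G*y) + 0)/2 = 3 - (-27 + G)*(16*y + G*y)/2)
-6598813/o(w(22), O) = -6598813/(3 + 216*3149 - ½*3149*(2*22)² + (11/2)*(2*22)*3149) = -6598813/(3 + 680184 - ½*3149*44² + (11/2)*44*3149) = -6598813/(3 + 680184 - ½*3149*1936 + 762058) = -6598813/(3 + 680184 - 3048232 + 762058) = -6598813/(-1605987) = -6598813*(-1/1605987) = 6598813/1605987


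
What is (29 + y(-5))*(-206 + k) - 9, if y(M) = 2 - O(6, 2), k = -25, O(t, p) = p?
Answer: -6708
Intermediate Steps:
y(M) = 0 (y(M) = 2 - 1*2 = 2 - 2 = 0)
(29 + y(-5))*(-206 + k) - 9 = (29 + 0)*(-206 - 25) - 9 = 29*(-231) - 9 = -6699 - 9 = -6708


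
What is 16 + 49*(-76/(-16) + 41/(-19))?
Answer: 10869/76 ≈ 143.01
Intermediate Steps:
16 + 49*(-76/(-16) + 41/(-19)) = 16 + 49*(-76*(-1/16) + 41*(-1/19)) = 16 + 49*(19/4 - 41/19) = 16 + 49*(197/76) = 16 + 9653/76 = 10869/76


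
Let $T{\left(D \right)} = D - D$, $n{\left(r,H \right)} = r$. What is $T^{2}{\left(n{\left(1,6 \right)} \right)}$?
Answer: $0$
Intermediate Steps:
$T{\left(D \right)} = 0$
$T^{2}{\left(n{\left(1,6 \right)} \right)} = 0^{2} = 0$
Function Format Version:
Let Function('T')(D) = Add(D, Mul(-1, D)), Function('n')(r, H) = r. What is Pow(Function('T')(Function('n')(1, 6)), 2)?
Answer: 0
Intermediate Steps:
Function('T')(D) = 0
Pow(Function('T')(Function('n')(1, 6)), 2) = Pow(0, 2) = 0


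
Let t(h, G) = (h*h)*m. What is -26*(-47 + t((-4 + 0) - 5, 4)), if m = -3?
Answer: 7540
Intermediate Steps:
t(h, G) = -3*h**2 (t(h, G) = (h*h)*(-3) = h**2*(-3) = -3*h**2)
-26*(-47 + t((-4 + 0) - 5, 4)) = -26*(-47 - 3*((-4 + 0) - 5)**2) = -26*(-47 - 3*(-4 - 5)**2) = -26*(-47 - 3*(-9)**2) = -26*(-47 - 3*81) = -26*(-47 - 243) = -26*(-290) = 7540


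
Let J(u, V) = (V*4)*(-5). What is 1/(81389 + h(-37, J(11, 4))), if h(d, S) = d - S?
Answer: 1/81432 ≈ 1.2280e-5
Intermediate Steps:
J(u, V) = -20*V (J(u, V) = (4*V)*(-5) = -20*V)
1/(81389 + h(-37, J(11, 4))) = 1/(81389 + (-37 - (-20)*4)) = 1/(81389 + (-37 - 1*(-80))) = 1/(81389 + (-37 + 80)) = 1/(81389 + 43) = 1/81432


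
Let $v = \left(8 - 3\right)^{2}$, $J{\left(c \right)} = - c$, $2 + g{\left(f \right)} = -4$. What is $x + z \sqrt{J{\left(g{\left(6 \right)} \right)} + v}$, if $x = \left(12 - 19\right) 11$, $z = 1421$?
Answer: $-77 + 1421 \sqrt{31} \approx 7834.8$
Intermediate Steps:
$g{\left(f \right)} = -6$ ($g{\left(f \right)} = -2 - 4 = -6$)
$x = -77$ ($x = \left(-7\right) 11 = -77$)
$v = 25$ ($v = 5^{2} = 25$)
$x + z \sqrt{J{\left(g{\left(6 \right)} \right)} + v} = -77 + 1421 \sqrt{\left(-1\right) \left(-6\right) + 25} = -77 + 1421 \sqrt{6 + 25} = -77 + 1421 \sqrt{31}$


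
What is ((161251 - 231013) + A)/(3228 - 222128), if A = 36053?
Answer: 33709/218900 ≈ 0.15399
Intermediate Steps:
((161251 - 231013) + A)/(3228 - 222128) = ((161251 - 231013) + 36053)/(3228 - 222128) = (-69762 + 36053)/(-218900) = -33709*(-1/218900) = 33709/218900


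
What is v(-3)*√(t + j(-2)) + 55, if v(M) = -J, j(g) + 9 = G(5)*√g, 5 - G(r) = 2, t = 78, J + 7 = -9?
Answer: 55 + 16*√(69 + 3*I*√2) ≈ 187.97 + 4.0841*I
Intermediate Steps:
J = -16 (J = -7 - 9 = -16)
G(r) = 3 (G(r) = 5 - 1*2 = 5 - 2 = 3)
j(g) = -9 + 3*√g
v(M) = 16 (v(M) = -1*(-16) = 16)
v(-3)*√(t + j(-2)) + 55 = 16*√(78 + (-9 + 3*√(-2))) + 55 = 16*√(78 + (-9 + 3*(I*√2))) + 55 = 16*√(78 + (-9 + 3*I*√2)) + 55 = 16*√(69 + 3*I*√2) + 55 = 55 + 16*√(69 + 3*I*√2)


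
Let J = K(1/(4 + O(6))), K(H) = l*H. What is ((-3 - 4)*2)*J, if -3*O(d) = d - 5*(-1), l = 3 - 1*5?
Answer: 84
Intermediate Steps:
l = -2 (l = 3 - 5 = -2)
O(d) = -5/3 - d/3 (O(d) = -(d - 5*(-1))/3 = -(d + 5)/3 = -(5 + d)/3 = -5/3 - d/3)
K(H) = -2*H
J = -6 (J = -2/(4 + (-5/3 - ⅓*6)) = -2/(4 + (-5/3 - 2)) = -2/(4 - 11/3) = -2/⅓ = -2*3 = -6)
((-3 - 4)*2)*J = ((-3 - 4)*2)*(-6) = -7*2*(-6) = -14*(-6) = 84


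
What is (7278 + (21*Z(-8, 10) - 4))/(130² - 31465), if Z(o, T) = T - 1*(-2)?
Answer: -7526/14565 ≈ -0.51672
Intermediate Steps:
Z(o, T) = 2 + T (Z(o, T) = T + 2 = 2 + T)
(7278 + (21*Z(-8, 10) - 4))/(130² - 31465) = (7278 + (21*(2 + 10) - 4))/(130² - 31465) = (7278 + (21*12 - 4))/(16900 - 31465) = (7278 + (252 - 4))/(-14565) = (7278 + 248)*(-1/14565) = 7526*(-1/14565) = -7526/14565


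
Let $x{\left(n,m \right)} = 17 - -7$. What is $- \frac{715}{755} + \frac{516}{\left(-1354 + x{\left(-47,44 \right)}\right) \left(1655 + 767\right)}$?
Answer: $- \frac{115179524}{121602565} \approx -0.94718$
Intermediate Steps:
$x{\left(n,m \right)} = 24$ ($x{\left(n,m \right)} = 17 + 7 = 24$)
$- \frac{715}{755} + \frac{516}{\left(-1354 + x{\left(-47,44 \right)}\right) \left(1655 + 767\right)} = - \frac{715}{755} + \frac{516}{\left(-1354 + 24\right) \left(1655 + 767\right)} = \left(-715\right) \frac{1}{755} + \frac{516}{\left(-1330\right) 2422} = - \frac{143}{151} + \frac{516}{-3221260} = - \frac{143}{151} + 516 \left(- \frac{1}{3221260}\right) = - \frac{143}{151} - \frac{129}{805315} = - \frac{115179524}{121602565}$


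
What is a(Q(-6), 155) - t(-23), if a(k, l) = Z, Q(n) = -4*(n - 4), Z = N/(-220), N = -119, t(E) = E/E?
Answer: -101/220 ≈ -0.45909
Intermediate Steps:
t(E) = 1
Z = 119/220 (Z = -119/(-220) = -119*(-1/220) = 119/220 ≈ 0.54091)
Q(n) = 16 - 4*n (Q(n) = -4*(-4 + n) = 16 - 4*n)
a(k, l) = 119/220
a(Q(-6), 155) - t(-23) = 119/220 - 1*1 = 119/220 - 1 = -101/220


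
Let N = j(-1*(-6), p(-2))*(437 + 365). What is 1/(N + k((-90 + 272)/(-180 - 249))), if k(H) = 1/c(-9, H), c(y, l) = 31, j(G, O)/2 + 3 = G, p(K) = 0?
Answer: 31/149173 ≈ 0.00020781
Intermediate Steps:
j(G, O) = -6 + 2*G
k(H) = 1/31
N = 4812 (N = (-6 + 2*(-1*(-6)))*(437 + 365) = (-6 + 2*6)*802 = (-6 + 12)*802 = 6*802 = 4812)
1/(N + k((-90 + 272)/(-180 - 249))) = 1/(4812 + 1/31) = 1/(149173/31) = 31/149173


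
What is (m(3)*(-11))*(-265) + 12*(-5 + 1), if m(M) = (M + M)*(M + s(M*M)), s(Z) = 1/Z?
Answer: 163096/3 ≈ 54365.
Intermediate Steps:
s(Z) = 1/Z
m(M) = 2*M*(M + M⁻²) (m(M) = (M + M)*(M + 1/(M*M)) = (2*M)*(M + 1/(M²)) = (2*M)*(M + M⁻²) = 2*M*(M + M⁻²))
(m(3)*(-11))*(-265) + 12*(-5 + 1) = ((2*(1 + 3³)/3)*(-11))*(-265) + 12*(-5 + 1) = ((2*(⅓)*(1 + 27))*(-11))*(-265) + 12*(-4) = ((2*(⅓)*28)*(-11))*(-265) - 48 = ((56/3)*(-11))*(-265) - 48 = -616/3*(-265) - 48 = 163240/3 - 48 = 163096/3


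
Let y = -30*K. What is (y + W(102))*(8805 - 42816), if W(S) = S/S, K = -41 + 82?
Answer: 41799519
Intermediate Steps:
K = 41
y = -1230 (y = -30*41 = -1230)
W(S) = 1
(y + W(102))*(8805 - 42816) = (-1230 + 1)*(8805 - 42816) = -1229*(-34011) = 41799519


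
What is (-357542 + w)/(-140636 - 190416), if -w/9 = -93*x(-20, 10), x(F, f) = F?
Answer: 187141/165526 ≈ 1.1306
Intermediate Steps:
w = -16740 (w = -(-837)*(-20) = -9*1860 = -16740)
(-357542 + w)/(-140636 - 190416) = (-357542 - 16740)/(-140636 - 190416) = -374282/(-331052) = -374282*(-1/331052) = 187141/165526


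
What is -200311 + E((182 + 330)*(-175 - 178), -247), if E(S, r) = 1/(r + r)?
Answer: -98953635/494 ≈ -2.0031e+5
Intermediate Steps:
E(S, r) = 1/(2*r)
-200311 + E((182 + 330)*(-175 - 178), -247) = -200311 + (1/2)/(-247) = -200311 + (1/2)*(-1/247) = -200311 - 1/494 = -98953635/494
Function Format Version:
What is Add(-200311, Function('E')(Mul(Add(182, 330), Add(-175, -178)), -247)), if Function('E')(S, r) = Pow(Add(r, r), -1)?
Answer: Rational(-98953635, 494) ≈ -2.0031e+5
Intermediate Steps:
Function('E')(S, r) = Mul(Rational(1, 2), Pow(r, -1)) (Function('E')(S, r) = Pow(Mul(2, r), -1) = Mul(Rational(1, 2), Pow(r, -1)))
Add(-200311, Function('E')(Mul(Add(182, 330), Add(-175, -178)), -247)) = Add(-200311, Mul(Rational(1, 2), Pow(-247, -1))) = Add(-200311, Mul(Rational(1, 2), Rational(-1, 247))) = Add(-200311, Rational(-1, 494)) = Rational(-98953635, 494)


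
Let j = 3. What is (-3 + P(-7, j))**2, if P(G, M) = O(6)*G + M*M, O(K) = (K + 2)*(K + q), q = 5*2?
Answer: 792100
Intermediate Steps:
q = 10
O(K) = (2 + K)*(10 + K) (O(K) = (K + 2)*(K + 10) = (2 + K)*(10 + K))
P(G, M) = M**2 + 128*G (P(G, M) = (20 + 6**2 + 12*6)*G + M*M = (20 + 36 + 72)*G + M**2 = 128*G + M**2 = M**2 + 128*G)
(-3 + P(-7, j))**2 = (-3 + (3**2 + 128*(-7)))**2 = (-3 + (9 - 896))**2 = (-3 - 887)**2 = (-890)**2 = 792100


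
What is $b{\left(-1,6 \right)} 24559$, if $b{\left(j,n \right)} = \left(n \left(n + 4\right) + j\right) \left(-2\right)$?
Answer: $-2897962$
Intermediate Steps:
$b{\left(j,n \right)} = - 2 j - 2 n \left(4 + n\right)$ ($b{\left(j,n \right)} = \left(n \left(4 + n\right) + j\right) \left(-2\right) = \left(j + n \left(4 + n\right)\right) \left(-2\right) = - 2 j - 2 n \left(4 + n\right)$)
$b{\left(-1,6 \right)} 24559 = \left(\left(-8\right) 6 - -2 - 2 \cdot 6^{2}\right) 24559 = \left(-48 + 2 - 72\right) 24559 = \left(-118\right) 24559 = -2897962$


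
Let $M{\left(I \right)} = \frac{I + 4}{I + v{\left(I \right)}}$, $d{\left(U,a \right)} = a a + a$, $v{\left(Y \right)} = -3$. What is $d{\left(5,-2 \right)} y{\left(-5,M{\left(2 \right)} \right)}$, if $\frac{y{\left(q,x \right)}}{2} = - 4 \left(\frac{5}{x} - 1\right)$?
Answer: $\frac{88}{3} \approx 29.333$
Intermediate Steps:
$d{\left(U,a \right)} = a + a^{2}$ ($d{\left(U,a \right)} = a^{2} + a = a + a^{2}$)
$M{\left(I \right)} = \frac{4 + I}{-3 + I}$ ($M{\left(I \right)} = \frac{I + 4}{I - 3} = \frac{4 + I}{-3 + I}$)
$y{\left(q,x \right)} = 8 - \frac{40}{x}$ ($y{\left(q,x \right)} = 2 \left(- 4 \left(\frac{5}{x} - 1\right)\right) = 2 \left(- 4 \left(-1 + \frac{5}{x}\right)\right) = 2 \left(4 - \frac{20}{x}\right) = 8 - \frac{40}{x}$)
$d{\left(5,-2 \right)} y{\left(-5,M{\left(2 \right)} \right)} = - 2 \left(1 - 2\right) \left(8 - \frac{40}{\frac{1}{-3 + 2} \left(4 + 2\right)}\right) = \left(-2\right) \left(-1\right) \left(8 - \frac{40}{\frac{1}{-1} \cdot 6}\right) = 2 \left(8 - \frac{40}{\left(-1\right) 6}\right) = 2 \left(8 - \frac{40}{-6}\right) = 2 \left(8 - - \frac{20}{3}\right) = 2 \left(8 + \frac{20}{3}\right) = 2 \cdot \frac{44}{3} = \frac{88}{3}$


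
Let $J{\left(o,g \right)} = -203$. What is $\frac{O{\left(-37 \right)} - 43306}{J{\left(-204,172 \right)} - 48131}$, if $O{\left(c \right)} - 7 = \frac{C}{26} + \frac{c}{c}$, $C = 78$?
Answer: $\frac{43295}{48334} \approx 0.89575$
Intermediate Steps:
$O{\left(c \right)} = 11$ ($O{\left(c \right)} = 7 + \left(\frac{78}{26} + \frac{c}{c}\right) = 7 + \left(78 \cdot \frac{1}{26} + 1\right) = 7 + \left(3 + 1\right) = 7 + 4 = 11$)
$\frac{O{\left(-37 \right)} - 43306}{J{\left(-204,172 \right)} - 48131} = \frac{11 - 43306}{-203 - 48131} = - \frac{43295}{-48334} = \left(-43295\right) \left(- \frac{1}{48334}\right) = \frac{43295}{48334}$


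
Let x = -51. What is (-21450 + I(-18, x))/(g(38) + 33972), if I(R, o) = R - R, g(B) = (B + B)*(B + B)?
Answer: -10725/19874 ≈ -0.53965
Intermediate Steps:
g(B) = 4*B² (g(B) = (2*B)*(2*B) = 4*B²)
I(R, o) = 0
(-21450 + I(-18, x))/(g(38) + 33972) = (-21450 + 0)/(4*38² + 33972) = -21450/(4*1444 + 33972) = -21450/(5776 + 33972) = -21450/39748 = -21450*1/39748 = -10725/19874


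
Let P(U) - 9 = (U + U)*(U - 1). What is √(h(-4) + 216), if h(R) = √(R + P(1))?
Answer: √(216 + √5) ≈ 14.773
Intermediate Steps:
P(U) = 9 + 2*U*(-1 + U) (P(U) = 9 + (U + U)*(U - 1) = 9 + (2*U)*(-1 + U) = 9 + 2*U*(-1 + U))
h(R) = √(9 + R) (h(R) = √(R + (9 - 2*1 + 2*1²)) = √(R + (9 - 2 + 2*1)) = √(R + (9 - 2 + 2)) = √(R + 9) = √(9 + R))
√(h(-4) + 216) = √(√(9 - 4) + 216) = √(√5 + 216) = √(216 + √5)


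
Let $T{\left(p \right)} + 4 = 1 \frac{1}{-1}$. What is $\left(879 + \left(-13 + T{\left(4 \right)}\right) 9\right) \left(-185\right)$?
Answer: $-132645$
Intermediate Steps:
$T{\left(p \right)} = -5$ ($T{\left(p \right)} = -4 + 1 \frac{1}{-1} = -4 + 1 \left(-1\right) = -4 - 1 = -5$)
$\left(879 + \left(-13 + T{\left(4 \right)}\right) 9\right) \left(-185\right) = \left(879 + \left(-13 - 5\right) 9\right) \left(-185\right) = \left(879 - 162\right) \left(-185\right) = 717 \left(-185\right) = -132645$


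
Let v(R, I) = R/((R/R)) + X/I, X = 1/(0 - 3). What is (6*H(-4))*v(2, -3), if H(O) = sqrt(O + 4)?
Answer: 0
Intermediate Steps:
X = -1/3 (X = 1/(-3) = -1/3 ≈ -0.33333)
v(R, I) = R - 1/(3*I) (v(R, I) = R/((R/R)) - 1/(3*I) = R/1 - 1/(3*I) = R*1 - 1/(3*I) = R - 1/(3*I))
H(O) = sqrt(4 + O)
(6*H(-4))*v(2, -3) = (6*sqrt(4 - 4))*(2 - 1/3/(-3)) = (6*sqrt(0))*(2 - 1/3*(-1/3)) = (6*0)*(2 + 1/9) = 0*(19/9) = 0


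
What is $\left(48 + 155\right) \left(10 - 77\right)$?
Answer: $-13601$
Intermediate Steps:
$\left(48 + 155\right) \left(10 - 77\right) = 203 \left(10 - 77\right) = 203 \left(-67\right) = -13601$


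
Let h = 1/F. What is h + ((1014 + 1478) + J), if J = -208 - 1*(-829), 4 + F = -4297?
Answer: 13389012/4301 ≈ 3113.0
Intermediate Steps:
F = -4301 (F = -4 - 4297 = -4301)
J = 621 (J = -208 + 829 = 621)
h = -1/4301 (h = 1/(-4301) = -1/4301 ≈ -0.00023250)
h + ((1014 + 1478) + J) = -1/4301 + ((1014 + 1478) + 621) = -1/4301 + (2492 + 621) = -1/4301 + 3113 = 13389012/4301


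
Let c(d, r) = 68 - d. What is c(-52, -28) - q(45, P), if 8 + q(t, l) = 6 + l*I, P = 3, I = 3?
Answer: 113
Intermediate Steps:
q(t, l) = -2 + 3*l (q(t, l) = -8 + (6 + l*3) = -8 + (6 + 3*l) = -2 + 3*l)
c(-52, -28) - q(45, P) = (68 - 1*(-52)) - (-2 + 3*3) = (68 + 52) - (-2 + 9) = 120 - 1*7 = 120 - 7 = 113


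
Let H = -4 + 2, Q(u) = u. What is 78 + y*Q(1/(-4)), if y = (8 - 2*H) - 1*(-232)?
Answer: 17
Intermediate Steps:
H = -2
y = 244 (y = (8 - 2*(-2)) - 1*(-232) = (8 + 4) + 232 = 12 + 232 = 244)
78 + y*Q(1/(-4)) = 78 + 244/(-4) = 78 + 244*(-1/4) = 78 - 61 = 17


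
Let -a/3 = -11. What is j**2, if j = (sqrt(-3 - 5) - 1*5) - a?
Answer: 1436 - 152*I*sqrt(2) ≈ 1436.0 - 214.96*I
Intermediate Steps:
a = 33 (a = -3*(-11) = 33)
j = -38 + 2*I*sqrt(2) (j = (sqrt(-3 - 5) - 1*5) - 1*33 = (sqrt(-8) - 5) - 33 = (2*I*sqrt(2) - 5) - 33 = (-5 + 2*I*sqrt(2)) - 33 = -38 + 2*I*sqrt(2) ≈ -38.0 + 2.8284*I)
j**2 = (-38 + 2*I*sqrt(2))**2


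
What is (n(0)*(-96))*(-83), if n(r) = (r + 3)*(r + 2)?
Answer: 47808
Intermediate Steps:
n(r) = (2 + r)*(3 + r) (n(r) = (3 + r)*(2 + r) = (2 + r)*(3 + r))
(n(0)*(-96))*(-83) = ((6 + 0² + 5*0)*(-96))*(-83) = ((6 + 0 + 0)*(-96))*(-83) = (6*(-96))*(-83) = -576*(-83) = 47808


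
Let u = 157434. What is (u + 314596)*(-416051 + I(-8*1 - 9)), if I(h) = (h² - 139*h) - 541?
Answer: -195392098200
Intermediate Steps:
I(h) = -541 + h² - 139*h
(u + 314596)*(-416051 + I(-8*1 - 9)) = (157434 + 314596)*(-416051 + (-541 + (-8*1 - 9)² - 139*(-8*1 - 9))) = 472030*(-416051 + (-541 + (-8 - 9)² - 139*(-8 - 9))) = 472030*(-416051 + (-541 + (-17)² - 139*(-17))) = 472030*(-416051 + (-541 + 289 + 2363)) = 472030*(-416051 + 2111) = 472030*(-413940) = -195392098200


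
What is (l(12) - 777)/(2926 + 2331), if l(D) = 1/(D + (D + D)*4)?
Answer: -83915/567756 ≈ -0.14780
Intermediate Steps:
l(D) = 1/(9*D) (l(D) = 1/(D + (2*D)*4) = 1/(D + 8*D) = 1/(9*D))
(l(12) - 777)/(2926 + 2331) = ((⅑)/12 - 777)/(2926 + 2331) = ((⅑)*(1/12) - 777)/5257 = (1/108 - 777)*(1/5257) = -83915/108*1/5257 = -83915/567756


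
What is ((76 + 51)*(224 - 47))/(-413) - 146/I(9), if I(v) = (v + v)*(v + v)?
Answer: -62233/1134 ≈ -54.879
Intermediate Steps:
I(v) = 4*v² (I(v) = (2*v)*(2*v) = 4*v²)
((76 + 51)*(224 - 47))/(-413) - 146/I(9) = ((76 + 51)*(224 - 47))/(-413) - 146/(4*9²) = (127*177)*(-1/413) - 146/(4*81) = 22479*(-1/413) - 146/324 = -381/7 - 146*1/324 = -381/7 - 73/162 = -62233/1134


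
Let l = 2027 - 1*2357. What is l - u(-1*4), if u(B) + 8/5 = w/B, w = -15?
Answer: -6643/20 ≈ -332.15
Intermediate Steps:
u(B) = -8/5 - 15/B
l = -330 (l = 2027 - 2357 = -330)
l - u(-1*4) = -330 - (-8/5 - 15/((-1*4))) = -330 - (-8/5 - 15/(-4)) = -330 - (-8/5 - 15*(-¼)) = -330 - (-8/5 + 15/4) = -330 - 1*43/20 = -330 - 43/20 = -6643/20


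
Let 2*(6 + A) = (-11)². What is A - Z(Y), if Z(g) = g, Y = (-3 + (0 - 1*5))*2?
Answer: 141/2 ≈ 70.500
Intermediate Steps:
Y = -16 (Y = (-3 + (0 - 5))*2 = (-3 - 5)*2 = -8*2 = -16)
A = 109/2 (A = -6 + (½)*(-11)² = -6 + (½)*121 = -6 + 121/2 = 109/2 ≈ 54.500)
A - Z(Y) = 109/2 - 1*(-16) = 109/2 + 16 = 141/2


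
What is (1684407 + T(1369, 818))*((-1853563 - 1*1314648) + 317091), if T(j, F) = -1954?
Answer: -4796875397360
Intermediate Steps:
(1684407 + T(1369, 818))*((-1853563 - 1*1314648) + 317091) = (1684407 - 1954)*((-1853563 - 1*1314648) + 317091) = 1682453*((-1853563 - 1314648) + 317091) = 1682453*(-3168211 + 317091) = 1682453*(-2851120) = -4796875397360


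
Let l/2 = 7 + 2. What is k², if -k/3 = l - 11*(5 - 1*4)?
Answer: 441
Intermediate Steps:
l = 18 (l = 2*(7 + 2) = 2*9 = 18)
k = -21 (k = -3*(18 - 11*(5 - 1*4)) = -3*(18 - 11*(5 - 4)) = -3*(18 - 11*1) = -3*(18 - 11) = -3*7 = -21)
k² = (-21)² = 441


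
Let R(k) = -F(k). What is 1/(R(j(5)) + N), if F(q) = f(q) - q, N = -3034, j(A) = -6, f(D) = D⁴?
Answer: -1/4336 ≈ -0.00023063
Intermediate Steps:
F(q) = q⁴ - q
R(k) = k - k⁴ (R(k) = -(k⁴ - k) = k - k⁴)
1/(R(j(5)) + N) = 1/((-6 - 1*(-6)⁴) - 3034) = 1/((-6 - 1*1296) - 3034) = 1/((-6 - 1296) - 3034) = 1/(-1302 - 3034) = 1/(-4336) = -1/4336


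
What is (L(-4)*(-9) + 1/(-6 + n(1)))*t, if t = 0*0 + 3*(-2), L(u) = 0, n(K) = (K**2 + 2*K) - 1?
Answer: 3/2 ≈ 1.5000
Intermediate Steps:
n(K) = -1 + K**2 + 2*K
t = -6 (t = 0 - 6 = -6)
(L(-4)*(-9) + 1/(-6 + n(1)))*t = (0*(-9) + 1/(-6 + (-1 + 1**2 + 2*1)))*(-6) = (0 + 1/(-6 + (-1 + 1 + 2)))*(-6) = (0 + 1/(-6 + 2))*(-6) = (0 + 1/(-4))*(-6) = (0 - 1/4)*(-6) = -1/4*(-6) = 3/2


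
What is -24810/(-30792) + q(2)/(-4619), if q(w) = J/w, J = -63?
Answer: 19261223/23704708 ≈ 0.81255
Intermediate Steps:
q(w) = -63/w
-24810/(-30792) + q(2)/(-4619) = -24810/(-30792) - 63/2/(-4619) = -24810*(-1/30792) - 63*1/2*(-1/4619) = 4135/5132 - 63/2*(-1/4619) = 4135/5132 + 63/9238 = 19261223/23704708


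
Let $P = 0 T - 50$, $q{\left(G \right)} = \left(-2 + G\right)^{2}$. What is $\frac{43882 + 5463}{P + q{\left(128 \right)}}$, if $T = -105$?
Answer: $\frac{49345}{15826} \approx 3.118$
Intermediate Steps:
$P = -50$ ($P = 0 \left(-105\right) - 50 = 0 - 50 = -50$)
$\frac{43882 + 5463}{P + q{\left(128 \right)}} = \frac{43882 + 5463}{-50 + \left(-2 + 128\right)^{2}} = \frac{49345}{-50 + 126^{2}} = \frac{49345}{-50 + 15876} = \frac{49345}{15826}$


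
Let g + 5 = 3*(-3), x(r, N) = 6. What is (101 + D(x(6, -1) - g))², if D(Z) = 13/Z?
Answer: 4133089/400 ≈ 10333.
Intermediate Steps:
g = -14 (g = -5 + 3*(-3) = -5 - 9 = -14)
(101 + D(x(6, -1) - g))² = (101 + 13/(6 - 1*(-14)))² = (101 + 13/(6 + 14))² = (101 + 13/20)² = (2033/20)² = 4133089/400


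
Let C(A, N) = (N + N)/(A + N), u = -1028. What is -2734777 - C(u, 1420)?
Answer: -134004428/49 ≈ -2.7348e+6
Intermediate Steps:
C(A, N) = 2*N/(A + N) (C(A, N) = (2*N)/(A + N) = 2*N/(A + N))
-2734777 - C(u, 1420) = -2734777 - 2*1420/(-1028 + 1420) = -2734777 - 2*1420/392 = -2734777 - 1*355/49 = -2734777 - 355/49 = -134004428/49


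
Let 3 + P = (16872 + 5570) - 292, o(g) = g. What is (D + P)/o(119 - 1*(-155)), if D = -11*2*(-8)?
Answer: 22323/274 ≈ 81.471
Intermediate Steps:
P = 22147 (P = -3 + ((16872 + 5570) - 292) = -3 + (22442 - 292) = -3 + 22150 = 22147)
D = 176 (D = -22*(-8) = 176)
(D + P)/o(119 - 1*(-155)) = (176 + 22147)/(119 - 1*(-155)) = 22323/(119 + 155) = 22323/274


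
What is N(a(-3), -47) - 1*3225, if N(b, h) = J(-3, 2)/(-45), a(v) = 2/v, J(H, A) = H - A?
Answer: -29024/9 ≈ -3224.9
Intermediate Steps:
N(b, h) = ⅑ (N(b, h) = (-3 - 1*2)/(-45) = (-3 - 2)*(-1/45) = -5*(-1/45) = ⅑)
N(a(-3), -47) - 1*3225 = ⅑ - 1*3225 = ⅑ - 3225 = -29024/9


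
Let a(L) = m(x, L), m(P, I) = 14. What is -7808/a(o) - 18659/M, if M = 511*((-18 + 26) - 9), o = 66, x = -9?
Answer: -266333/511 ≈ -521.20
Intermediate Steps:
a(L) = 14
M = -511 (M = 511*(8 - 9) = 511*(-1) = -511)
-7808/a(o) - 18659/M = -7808/14 - 18659/(-511) = -7808*1/14 - 18659*(-1/511) = -3904/7 + 18659/511 = -266333/511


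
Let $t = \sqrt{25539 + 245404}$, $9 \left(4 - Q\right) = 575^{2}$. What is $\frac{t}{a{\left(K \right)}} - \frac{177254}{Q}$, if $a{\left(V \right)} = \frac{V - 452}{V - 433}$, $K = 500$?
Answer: $\frac{227898}{47227} + \frac{67 \sqrt{270943}}{48} \approx 731.39$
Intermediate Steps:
$Q = - \frac{330589}{9}$ ($Q = 4 - \frac{575^{2}}{9} = 4 - \frac{330625}{9} = - \frac{330589}{9} \approx -36732.0$)
$a{\left(V \right)} = \frac{-452 + V}{-433 + V}$
$t = \sqrt{270943} \approx 520.52$
$\frac{t}{a{\left(K \right)}} - \frac{177254}{Q} = \frac{\sqrt{270943}}{\frac{1}{-433 + 500} \left(-452 + 500\right)} - \frac{177254}{- \frac{330589}{9}} = \frac{\sqrt{270943}}{\frac{1}{67} \cdot 48} - - \frac{227898}{47227} = \frac{\sqrt{270943}}{\frac{1}{67} \cdot 48} + \frac{227898}{47227} = \frac{\sqrt{270943}}{\frac{48}{67}} + \frac{227898}{47227} = \sqrt{270943} \cdot \frac{67}{48} + \frac{227898}{47227} = \frac{67 \sqrt{270943}}{48} + \frac{227898}{47227} = \frac{227898}{47227} + \frac{67 \sqrt{270943}}{48}$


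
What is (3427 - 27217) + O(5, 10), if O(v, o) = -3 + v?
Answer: -23788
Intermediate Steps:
(3427 - 27217) + O(5, 10) = (3427 - 27217) + (-3 + 5) = -23790 + 2 = -23788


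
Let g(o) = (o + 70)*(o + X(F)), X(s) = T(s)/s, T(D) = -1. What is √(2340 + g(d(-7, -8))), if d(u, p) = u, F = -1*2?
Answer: 3*√858/2 ≈ 43.937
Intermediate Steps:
F = -2
X(s) = -1/s
g(o) = (½ + o)*(70 + o) (g(o) = (o + 70)*(o - 1/(-2)) = (70 + o)*(o - 1*(-½)) = (70 + o)*(o + ½) = (70 + o)*(½ + o) = (½ + o)*(70 + o))
√(2340 + g(d(-7, -8))) = √(2340 + (35 + (-7)² + (141/2)*(-7))) = √(2340 + (35 + 49 - 987/2)) = √(2340 - 819/2) = √(3861/2) = 3*√858/2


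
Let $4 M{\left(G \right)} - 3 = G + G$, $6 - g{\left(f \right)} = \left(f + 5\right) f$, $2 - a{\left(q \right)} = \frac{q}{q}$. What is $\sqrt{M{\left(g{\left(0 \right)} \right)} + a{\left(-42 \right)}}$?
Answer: $\frac{\sqrt{19}}{2} \approx 2.1795$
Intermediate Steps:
$a{\left(q \right)} = 1$ ($a{\left(q \right)} = 2 - \frac{q}{q} = 2 - 1 = 1$)
$g{\left(f \right)} = 6 - f \left(5 + f\right)$ ($g{\left(f \right)} = 6 - \left(f + 5\right) f = 6 - \left(5 + f\right) f = 6 - f \left(5 + f\right)$)
$M{\left(G \right)} = \frac{3}{4} + \frac{G}{2}$ ($M{\left(G \right)} = \frac{3}{4} + \frac{G + G}{4} = \frac{3}{4} + \frac{2 G}{4} = \frac{3}{4} + \frac{G}{2}$)
$\sqrt{M{\left(g{\left(0 \right)} \right)} + a{\left(-42 \right)}} = \sqrt{\left(\frac{3}{4} + \frac{6 - 0^{2} - 0}{2}\right) + 1} = \sqrt{\left(\frac{3}{4} + \frac{6 - 0 + 0}{2}\right) + 1} = \sqrt{\left(\frac{3}{4} + \frac{6 + 0 + 0}{2}\right) + 1} = \sqrt{\left(\frac{3}{4} + \frac{1}{2} \cdot 6\right) + 1} = \sqrt{\left(\frac{3}{4} + 3\right) + 1} = \sqrt{\frac{15}{4} + 1} = \sqrt{\frac{19}{4}} = \frac{\sqrt{19}}{2}$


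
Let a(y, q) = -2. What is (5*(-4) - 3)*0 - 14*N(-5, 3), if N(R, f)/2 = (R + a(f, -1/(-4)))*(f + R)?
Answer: -392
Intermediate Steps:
N(R, f) = 2*(-2 + R)*(R + f) (N(R, f) = 2*((R - 2)*(f + R)) = 2*((-2 + R)*(R + f)) = 2*(-2 + R)*(R + f))
(5*(-4) - 3)*0 - 14*N(-5, 3) = (5*(-4) - 3)*0 - 14*(-4*(-5) - 4*3 + 2*(-5)² + 2*(-5)*3) = (-20 - 3)*0 - 14*(20 - 12 + 2*25 - 30) = -23*0 - 14*(20 - 12 + 50 - 30) = 0 - 14*28 = 0 - 392 = -392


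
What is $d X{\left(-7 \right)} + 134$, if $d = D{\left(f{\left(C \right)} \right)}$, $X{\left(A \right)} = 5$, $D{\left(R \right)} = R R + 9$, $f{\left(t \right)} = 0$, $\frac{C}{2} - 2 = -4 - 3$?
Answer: $179$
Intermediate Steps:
$C = -10$ ($C = 4 + 2 \left(-4 - 3\right) = 4 + 2 \left(-7\right) = 4 - 14 = -10$)
$D{\left(R \right)} = 9 + R^{2}$ ($D{\left(R \right)} = R^{2} + 9 = 9 + R^{2}$)
$d = 9$ ($d = 9 + 0^{2} = 9 + 0 = 9$)
$d X{\left(-7 \right)} + 134 = 9 \cdot 5 + 134 = 45 + 134 = 179$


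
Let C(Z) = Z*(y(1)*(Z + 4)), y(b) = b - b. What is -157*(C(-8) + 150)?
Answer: -23550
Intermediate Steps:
y(b) = 0
C(Z) = 0 (C(Z) = Z*(0*(Z + 4)) = Z*(0*(4 + Z)) = Z*0 = 0)
-157*(C(-8) + 150) = -157*(0 + 150) = -157*150 = -23550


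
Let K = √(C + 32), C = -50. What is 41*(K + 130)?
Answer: 5330 + 123*I*√2 ≈ 5330.0 + 173.95*I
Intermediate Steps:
K = 3*I*√2 (K = √(-50 + 32) = √(-18) = 3*I*√2 ≈ 4.2426*I)
41*(K + 130) = 41*(3*I*√2 + 130) = 41*(130 + 3*I*√2) = 5330 + 123*I*√2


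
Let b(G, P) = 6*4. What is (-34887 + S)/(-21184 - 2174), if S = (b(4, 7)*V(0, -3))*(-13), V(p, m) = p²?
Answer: 11629/7786 ≈ 1.4936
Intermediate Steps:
b(G, P) = 24
S = 0 (S = (24*0²)*(-13) = (24*0)*(-13) = 0*(-13) = 0)
(-34887 + S)/(-21184 - 2174) = (-34887 + 0)/(-21184 - 2174) = -34887/(-23358) = -34887*(-1/23358) = 11629/7786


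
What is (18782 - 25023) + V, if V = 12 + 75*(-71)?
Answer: -11554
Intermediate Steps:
V = -5313 (V = 12 - 5325 = -5313)
(18782 - 25023) + V = (18782 - 25023) - 5313 = -6241 - 5313 = -11554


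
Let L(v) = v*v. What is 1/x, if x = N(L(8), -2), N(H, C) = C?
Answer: -½ ≈ -0.50000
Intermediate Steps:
L(v) = v²
x = -2
1/x = 1/(-2) = -½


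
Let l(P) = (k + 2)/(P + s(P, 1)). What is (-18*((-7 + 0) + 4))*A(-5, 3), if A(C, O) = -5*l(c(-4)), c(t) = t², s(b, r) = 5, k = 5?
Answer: -90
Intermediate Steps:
l(P) = 7/(5 + P) (l(P) = (5 + 2)/(P + 5) = 7/(5 + P))
A(C, O) = -5/3 (A(C, O) = -35/(5 + (-4)²) = -35/(5 + 16) = -35/21 = -5*⅓ = -5/3)
(-18*((-7 + 0) + 4))*A(-5, 3) = -18*((-7 + 0) + 4)*(-5/3) = -18*(-7 + 4)*(-5/3) = -18*(-3)*(-5/3) = 54*(-5/3) = -90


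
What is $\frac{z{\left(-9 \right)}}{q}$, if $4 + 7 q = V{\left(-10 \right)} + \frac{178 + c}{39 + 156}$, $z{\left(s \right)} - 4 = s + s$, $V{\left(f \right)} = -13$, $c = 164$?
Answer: $\frac{6370}{991} \approx 6.4278$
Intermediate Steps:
$z{\left(s \right)} = 4 + 2 s$ ($z{\left(s \right)} = 4 + \left(s + s\right) = 4 + 2 s$)
$q = - \frac{991}{455}$ ($q = - \frac{4}{7} + \frac{-13 + \frac{178 + 164}{39 + 156}}{7} = - \frac{4}{7} + \frac{-13 + \frac{342}{195}}{7} = - \frac{4}{7} + \frac{-13 + 342 \cdot \frac{1}{195}}{7} = - \frac{4}{7} + \frac{-13 + \frac{114}{65}}{7} = - \frac{4}{7} + \frac{1}{7} \left(- \frac{731}{65}\right) = - \frac{4}{7} - \frac{731}{455} = - \frac{991}{455} \approx -2.178$)
$\frac{z{\left(-9 \right)}}{q} = \frac{4 + 2 \left(-9\right)}{- \frac{991}{455}} = \left(4 - 18\right) \left(- \frac{455}{991}\right) = \left(-14\right) \left(- \frac{455}{991}\right) = \frac{6370}{991}$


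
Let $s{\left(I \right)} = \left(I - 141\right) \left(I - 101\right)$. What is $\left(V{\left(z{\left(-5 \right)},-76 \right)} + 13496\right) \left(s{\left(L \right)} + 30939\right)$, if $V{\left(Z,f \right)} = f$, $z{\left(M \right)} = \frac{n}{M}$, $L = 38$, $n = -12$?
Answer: $502283760$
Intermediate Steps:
$z{\left(M \right)} = - \frac{12}{M}$
$s{\left(I \right)} = \left(-141 + I\right) \left(-101 + I\right)$
$\left(V{\left(z{\left(-5 \right)},-76 \right)} + 13496\right) \left(s{\left(L \right)} + 30939\right) = \left(-76 + 13496\right) \left(\left(14241 + 38^{2} - 9196\right) + 30939\right) = 13420 \left(\left(14241 + 1444 - 9196\right) + 30939\right) = 13420 \left(6489 + 30939\right) = 13420 \cdot 37428 = 502283760$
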